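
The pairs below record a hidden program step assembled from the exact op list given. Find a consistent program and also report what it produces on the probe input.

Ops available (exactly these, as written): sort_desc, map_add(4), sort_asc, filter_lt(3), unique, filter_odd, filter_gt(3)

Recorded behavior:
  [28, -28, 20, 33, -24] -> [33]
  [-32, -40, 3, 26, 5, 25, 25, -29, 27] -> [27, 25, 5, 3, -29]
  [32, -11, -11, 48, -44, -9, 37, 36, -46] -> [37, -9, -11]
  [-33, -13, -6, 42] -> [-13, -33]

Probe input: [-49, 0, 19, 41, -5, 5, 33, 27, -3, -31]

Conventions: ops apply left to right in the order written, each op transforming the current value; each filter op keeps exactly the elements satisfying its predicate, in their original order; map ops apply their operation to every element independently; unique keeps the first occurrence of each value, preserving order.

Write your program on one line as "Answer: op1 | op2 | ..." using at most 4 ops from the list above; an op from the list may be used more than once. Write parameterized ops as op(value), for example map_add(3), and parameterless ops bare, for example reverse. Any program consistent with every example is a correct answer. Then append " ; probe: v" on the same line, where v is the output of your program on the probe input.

unique | filter_odd | sort_desc ; probe: [41, 33, 27, 19, 5, -3, -5, -31, -49]

Check, running the answer program on each example:
  [28, -28, 20, 33, -24] -> [28, -28, 20, 33, -24] -> [33] -> [33]
  [-32, -40, 3, 26, 5, 25, 25, -29, 27] -> [-32, -40, 3, 26, 5, 25, -29, 27] -> [3, 5, 25, -29, 27] -> [27, 25, 5, 3, -29]
  [32, -11, -11, 48, -44, -9, 37, 36, -46] -> [32, -11, 48, -44, -9, 37, 36, -46] -> [-11, -9, 37] -> [37, -9, -11]
  [-33, -13, -6, 42] -> [-33, -13, -6, 42] -> [-33, -13] -> [-13, -33]
  probe: [-49, 0, 19, 41, -5, 5, 33, 27, -3, -31] -> [-49, 0, 19, 41, -5, 5, 33, 27, -3, -31] -> [-49, 19, 41, -5, 5, 33, 27, -3, -31] -> [41, 33, 27, 19, 5, -3, -5, -31, -49]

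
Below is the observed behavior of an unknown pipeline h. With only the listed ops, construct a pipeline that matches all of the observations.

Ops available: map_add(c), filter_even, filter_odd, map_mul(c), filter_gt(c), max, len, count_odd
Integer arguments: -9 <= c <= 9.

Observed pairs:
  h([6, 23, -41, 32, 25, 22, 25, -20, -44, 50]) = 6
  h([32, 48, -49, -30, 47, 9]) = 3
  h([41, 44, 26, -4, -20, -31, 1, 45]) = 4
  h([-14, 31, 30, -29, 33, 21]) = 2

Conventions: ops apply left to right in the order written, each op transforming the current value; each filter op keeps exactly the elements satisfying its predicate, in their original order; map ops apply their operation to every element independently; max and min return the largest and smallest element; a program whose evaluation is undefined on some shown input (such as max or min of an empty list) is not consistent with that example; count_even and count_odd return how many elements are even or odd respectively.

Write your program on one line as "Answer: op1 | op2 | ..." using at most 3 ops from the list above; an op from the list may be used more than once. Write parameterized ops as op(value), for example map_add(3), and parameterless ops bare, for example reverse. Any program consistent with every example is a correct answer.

filter_even | map_add(4) | len

Check, running the answer program on each example:
  [6, 23, -41, 32, 25, 22, 25, -20, -44, 50] -> [6, 32, 22, -20, -44, 50] -> [10, 36, 26, -16, -40, 54] -> 6
  [32, 48, -49, -30, 47, 9] -> [32, 48, -30] -> [36, 52, -26] -> 3
  [41, 44, 26, -4, -20, -31, 1, 45] -> [44, 26, -4, -20] -> [48, 30, 0, -16] -> 4
  [-14, 31, 30, -29, 33, 21] -> [-14, 30] -> [-10, 34] -> 2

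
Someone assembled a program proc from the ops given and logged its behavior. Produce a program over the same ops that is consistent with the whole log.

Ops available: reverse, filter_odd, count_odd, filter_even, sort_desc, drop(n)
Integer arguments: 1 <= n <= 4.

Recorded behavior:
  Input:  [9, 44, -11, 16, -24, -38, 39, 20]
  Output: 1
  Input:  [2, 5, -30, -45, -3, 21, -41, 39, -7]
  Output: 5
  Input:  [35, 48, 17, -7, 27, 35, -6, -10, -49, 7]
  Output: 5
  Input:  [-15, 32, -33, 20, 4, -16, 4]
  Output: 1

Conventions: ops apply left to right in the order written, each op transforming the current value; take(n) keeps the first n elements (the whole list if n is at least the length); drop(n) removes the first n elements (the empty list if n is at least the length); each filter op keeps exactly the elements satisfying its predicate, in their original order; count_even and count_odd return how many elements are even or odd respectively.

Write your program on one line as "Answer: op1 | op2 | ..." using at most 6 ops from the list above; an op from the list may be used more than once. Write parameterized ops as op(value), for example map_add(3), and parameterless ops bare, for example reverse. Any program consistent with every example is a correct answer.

drop(1) | sort_desc | drop(1) | drop(1) | count_odd

Check, running the answer program on each example:
  [9, 44, -11, 16, -24, -38, 39, 20] -> [44, -11, 16, -24, -38, 39, 20] -> [44, 39, 20, 16, -11, -24, -38] -> [39, 20, 16, -11, -24, -38] -> [20, 16, -11, -24, -38] -> 1
  [2, 5, -30, -45, -3, 21, -41, 39, -7] -> [5, -30, -45, -3, 21, -41, 39, -7] -> [39, 21, 5, -3, -7, -30, -41, -45] -> [21, 5, -3, -7, -30, -41, -45] -> [5, -3, -7, -30, -41, -45] -> 5
  [35, 48, 17, -7, 27, 35, -6, -10, -49, 7] -> [48, 17, -7, 27, 35, -6, -10, -49, 7] -> [48, 35, 27, 17, 7, -6, -7, -10, -49] -> [35, 27, 17, 7, -6, -7, -10, -49] -> [27, 17, 7, -6, -7, -10, -49] -> 5
  [-15, 32, -33, 20, 4, -16, 4] -> [32, -33, 20, 4, -16, 4] -> [32, 20, 4, 4, -16, -33] -> [20, 4, 4, -16, -33] -> [4, 4, -16, -33] -> 1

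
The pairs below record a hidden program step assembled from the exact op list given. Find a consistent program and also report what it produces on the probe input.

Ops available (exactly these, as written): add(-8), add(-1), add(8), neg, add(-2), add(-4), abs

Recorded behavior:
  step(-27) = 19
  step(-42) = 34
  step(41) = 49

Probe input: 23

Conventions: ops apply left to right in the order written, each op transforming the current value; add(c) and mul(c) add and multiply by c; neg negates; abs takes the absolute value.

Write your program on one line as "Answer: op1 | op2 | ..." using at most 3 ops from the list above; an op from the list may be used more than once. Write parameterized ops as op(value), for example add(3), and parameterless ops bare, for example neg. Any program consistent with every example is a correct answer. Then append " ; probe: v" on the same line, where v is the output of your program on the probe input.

add(8) | neg | abs ; probe: 31

Check, running the answer program on each example:
  -27 -> -19 -> 19 -> 19
  -42 -> -34 -> 34 -> 34
  41 -> 49 -> -49 -> 49
  probe: 23 -> 31 -> -31 -> 31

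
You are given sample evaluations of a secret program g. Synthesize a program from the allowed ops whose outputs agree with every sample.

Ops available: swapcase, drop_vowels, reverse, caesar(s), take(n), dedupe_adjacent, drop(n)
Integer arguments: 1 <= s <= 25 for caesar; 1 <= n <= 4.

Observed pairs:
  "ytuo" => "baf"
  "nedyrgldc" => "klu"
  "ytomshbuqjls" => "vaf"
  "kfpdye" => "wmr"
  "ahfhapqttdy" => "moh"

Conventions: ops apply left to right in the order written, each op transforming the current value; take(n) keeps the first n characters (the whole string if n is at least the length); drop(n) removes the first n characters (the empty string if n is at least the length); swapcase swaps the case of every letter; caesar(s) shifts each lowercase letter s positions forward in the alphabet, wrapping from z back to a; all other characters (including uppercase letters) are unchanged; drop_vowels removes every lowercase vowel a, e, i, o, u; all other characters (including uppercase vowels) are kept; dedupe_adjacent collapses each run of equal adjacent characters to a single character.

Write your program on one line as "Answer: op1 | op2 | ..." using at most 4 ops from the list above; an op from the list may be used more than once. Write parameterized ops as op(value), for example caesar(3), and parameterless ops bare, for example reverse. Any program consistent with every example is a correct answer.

caesar(7) | take(3) | reverse

Check, running the answer program on each example:
  "ytuo" -> "fabv" -> "fab" -> "baf"
  "nedyrgldc" -> "ulkfynskj" -> "ulk" -> "klu"
  "ytomshbuqjls" -> "favtzoibxqsz" -> "fav" -> "vaf"
  "kfpdye" -> "rmwkfl" -> "rmw" -> "wmr"
  "ahfhapqttdy" -> "homohwxaakf" -> "hom" -> "moh"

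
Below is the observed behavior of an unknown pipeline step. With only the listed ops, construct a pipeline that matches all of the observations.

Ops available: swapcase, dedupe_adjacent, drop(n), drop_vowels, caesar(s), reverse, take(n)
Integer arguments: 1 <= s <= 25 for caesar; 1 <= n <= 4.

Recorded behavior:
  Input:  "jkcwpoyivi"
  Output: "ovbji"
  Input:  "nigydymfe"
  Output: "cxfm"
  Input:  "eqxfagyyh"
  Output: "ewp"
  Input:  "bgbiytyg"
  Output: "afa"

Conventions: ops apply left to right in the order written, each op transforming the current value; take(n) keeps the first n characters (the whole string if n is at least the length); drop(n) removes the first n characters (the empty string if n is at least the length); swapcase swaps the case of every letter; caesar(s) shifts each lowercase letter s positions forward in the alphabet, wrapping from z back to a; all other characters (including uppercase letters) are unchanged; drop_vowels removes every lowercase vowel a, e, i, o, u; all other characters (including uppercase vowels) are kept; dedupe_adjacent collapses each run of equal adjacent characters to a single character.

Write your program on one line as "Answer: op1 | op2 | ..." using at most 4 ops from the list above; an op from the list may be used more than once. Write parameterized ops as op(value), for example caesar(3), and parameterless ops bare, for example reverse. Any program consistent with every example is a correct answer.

reverse | drop(4) | drop_vowels | caesar(25)

Check, running the answer program on each example:
  "jkcwpoyivi" -> "iviyopwckj" -> "opwckj" -> "pwckj" -> "ovbji"
  "nigydymfe" -> "efmydygin" -> "dygin" -> "dygn" -> "cxfm"
  "eqxfagyyh" -> "hyygafxqe" -> "afxqe" -> "fxq" -> "ewp"
  "bgbiytyg" -> "gytyibgb" -> "ibgb" -> "bgb" -> "afa"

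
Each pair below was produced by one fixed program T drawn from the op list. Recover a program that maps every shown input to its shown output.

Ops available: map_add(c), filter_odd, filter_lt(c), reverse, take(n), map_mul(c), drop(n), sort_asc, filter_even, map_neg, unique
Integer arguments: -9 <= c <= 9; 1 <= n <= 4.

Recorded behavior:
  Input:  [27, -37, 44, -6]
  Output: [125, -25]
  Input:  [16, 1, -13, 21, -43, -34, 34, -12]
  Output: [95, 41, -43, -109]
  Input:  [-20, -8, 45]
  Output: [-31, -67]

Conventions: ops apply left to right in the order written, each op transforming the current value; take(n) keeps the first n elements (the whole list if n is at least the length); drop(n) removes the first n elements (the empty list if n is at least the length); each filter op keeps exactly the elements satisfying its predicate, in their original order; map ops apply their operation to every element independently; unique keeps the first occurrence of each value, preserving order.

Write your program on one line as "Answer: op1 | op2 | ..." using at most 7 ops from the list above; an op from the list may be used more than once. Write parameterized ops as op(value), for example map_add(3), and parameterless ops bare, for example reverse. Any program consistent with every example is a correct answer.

map_mul(-1) | filter_even | sort_asc | map_mul(3) | map_add(7) | map_neg

Check, running the answer program on each example:
  [27, -37, 44, -6] -> [-27, 37, -44, 6] -> [-44, 6] -> [-44, 6] -> [-132, 18] -> [-125, 25] -> [125, -25]
  [16, 1, -13, 21, -43, -34, 34, -12] -> [-16, -1, 13, -21, 43, 34, -34, 12] -> [-16, 34, -34, 12] -> [-34, -16, 12, 34] -> [-102, -48, 36, 102] -> [-95, -41, 43, 109] -> [95, 41, -43, -109]
  [-20, -8, 45] -> [20, 8, -45] -> [20, 8] -> [8, 20] -> [24, 60] -> [31, 67] -> [-31, -67]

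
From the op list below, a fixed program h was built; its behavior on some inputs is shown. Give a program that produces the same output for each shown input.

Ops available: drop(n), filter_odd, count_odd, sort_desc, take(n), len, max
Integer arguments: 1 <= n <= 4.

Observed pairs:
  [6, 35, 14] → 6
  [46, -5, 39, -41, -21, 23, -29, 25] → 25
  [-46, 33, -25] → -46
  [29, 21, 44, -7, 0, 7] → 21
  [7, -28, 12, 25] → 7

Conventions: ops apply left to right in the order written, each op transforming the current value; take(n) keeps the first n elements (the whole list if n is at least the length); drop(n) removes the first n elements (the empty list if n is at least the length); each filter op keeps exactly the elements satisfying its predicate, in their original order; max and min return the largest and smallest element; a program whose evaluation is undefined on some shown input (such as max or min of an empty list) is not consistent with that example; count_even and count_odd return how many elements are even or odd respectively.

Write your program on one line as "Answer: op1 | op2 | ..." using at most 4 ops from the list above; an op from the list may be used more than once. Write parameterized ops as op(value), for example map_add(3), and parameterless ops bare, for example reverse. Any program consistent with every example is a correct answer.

sort_desc | drop(2) | take(3) | max

Check, running the answer program on each example:
  [6, 35, 14] -> [35, 14, 6] -> [6] -> [6] -> 6
  [46, -5, 39, -41, -21, 23, -29, 25] -> [46, 39, 25, 23, -5, -21, -29, -41] -> [25, 23, -5, -21, -29, -41] -> [25, 23, -5] -> 25
  [-46, 33, -25] -> [33, -25, -46] -> [-46] -> [-46] -> -46
  [29, 21, 44, -7, 0, 7] -> [44, 29, 21, 7, 0, -7] -> [21, 7, 0, -7] -> [21, 7, 0] -> 21
  [7, -28, 12, 25] -> [25, 12, 7, -28] -> [7, -28] -> [7, -28] -> 7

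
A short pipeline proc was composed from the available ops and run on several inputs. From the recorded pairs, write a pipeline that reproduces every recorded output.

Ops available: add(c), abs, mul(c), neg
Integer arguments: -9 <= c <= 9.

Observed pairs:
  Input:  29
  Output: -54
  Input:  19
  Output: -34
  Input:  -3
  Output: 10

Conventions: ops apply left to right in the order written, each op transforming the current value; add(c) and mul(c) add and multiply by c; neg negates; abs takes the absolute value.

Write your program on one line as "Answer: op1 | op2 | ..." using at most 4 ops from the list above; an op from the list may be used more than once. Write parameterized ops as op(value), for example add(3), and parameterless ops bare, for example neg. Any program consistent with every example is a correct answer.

neg | mul(2) | add(4)

Check, running the answer program on each example:
  29 -> -29 -> -58 -> -54
  19 -> -19 -> -38 -> -34
  -3 -> 3 -> 6 -> 10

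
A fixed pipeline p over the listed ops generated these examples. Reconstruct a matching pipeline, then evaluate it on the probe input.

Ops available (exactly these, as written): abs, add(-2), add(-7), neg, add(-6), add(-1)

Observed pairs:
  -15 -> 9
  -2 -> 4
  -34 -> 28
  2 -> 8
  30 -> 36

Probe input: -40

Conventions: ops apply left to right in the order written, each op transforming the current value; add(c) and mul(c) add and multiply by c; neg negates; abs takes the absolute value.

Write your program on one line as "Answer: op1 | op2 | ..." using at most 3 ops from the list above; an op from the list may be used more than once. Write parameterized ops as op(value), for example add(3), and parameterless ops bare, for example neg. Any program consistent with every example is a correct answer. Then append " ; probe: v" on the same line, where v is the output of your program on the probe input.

neg | add(-6) | abs ; probe: 34

Check, running the answer program on each example:
  -15 -> 15 -> 9 -> 9
  -2 -> 2 -> -4 -> 4
  -34 -> 34 -> 28 -> 28
  2 -> -2 -> -8 -> 8
  30 -> -30 -> -36 -> 36
  probe: -40 -> 40 -> 34 -> 34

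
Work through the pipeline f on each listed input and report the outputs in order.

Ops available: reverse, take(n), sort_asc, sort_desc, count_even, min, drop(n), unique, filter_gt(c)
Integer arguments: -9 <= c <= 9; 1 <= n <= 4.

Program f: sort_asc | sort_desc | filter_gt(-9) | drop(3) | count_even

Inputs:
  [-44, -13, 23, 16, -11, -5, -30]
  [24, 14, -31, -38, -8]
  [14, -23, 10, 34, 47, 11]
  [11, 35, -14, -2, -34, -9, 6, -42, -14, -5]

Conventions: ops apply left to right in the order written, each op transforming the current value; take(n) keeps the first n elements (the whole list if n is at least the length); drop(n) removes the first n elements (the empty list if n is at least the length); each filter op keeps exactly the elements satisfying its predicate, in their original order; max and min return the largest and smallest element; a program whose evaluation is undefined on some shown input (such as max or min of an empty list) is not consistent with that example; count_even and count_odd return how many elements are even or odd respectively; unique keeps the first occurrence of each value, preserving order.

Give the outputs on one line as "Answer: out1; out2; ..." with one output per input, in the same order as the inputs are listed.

0; 0; 1; 1

Execution, op by op:
  [-44, -13, 23, 16, -11, -5, -30] -> [-44, -30, -13, -11, -5, 16, 23] -> [23, 16, -5, -11, -13, -30, -44] -> [23, 16, -5] -> [] -> 0
  [24, 14, -31, -38, -8] -> [-38, -31, -8, 14, 24] -> [24, 14, -8, -31, -38] -> [24, 14, -8] -> [] -> 0
  [14, -23, 10, 34, 47, 11] -> [-23, 10, 11, 14, 34, 47] -> [47, 34, 14, 11, 10, -23] -> [47, 34, 14, 11, 10] -> [11, 10] -> 1
  [11, 35, -14, -2, -34, -9, 6, -42, -14, -5] -> [-42, -34, -14, -14, -9, -5, -2, 6, 11, 35] -> [35, 11, 6, -2, -5, -9, -14, -14, -34, -42] -> [35, 11, 6, -2, -5] -> [-2, -5] -> 1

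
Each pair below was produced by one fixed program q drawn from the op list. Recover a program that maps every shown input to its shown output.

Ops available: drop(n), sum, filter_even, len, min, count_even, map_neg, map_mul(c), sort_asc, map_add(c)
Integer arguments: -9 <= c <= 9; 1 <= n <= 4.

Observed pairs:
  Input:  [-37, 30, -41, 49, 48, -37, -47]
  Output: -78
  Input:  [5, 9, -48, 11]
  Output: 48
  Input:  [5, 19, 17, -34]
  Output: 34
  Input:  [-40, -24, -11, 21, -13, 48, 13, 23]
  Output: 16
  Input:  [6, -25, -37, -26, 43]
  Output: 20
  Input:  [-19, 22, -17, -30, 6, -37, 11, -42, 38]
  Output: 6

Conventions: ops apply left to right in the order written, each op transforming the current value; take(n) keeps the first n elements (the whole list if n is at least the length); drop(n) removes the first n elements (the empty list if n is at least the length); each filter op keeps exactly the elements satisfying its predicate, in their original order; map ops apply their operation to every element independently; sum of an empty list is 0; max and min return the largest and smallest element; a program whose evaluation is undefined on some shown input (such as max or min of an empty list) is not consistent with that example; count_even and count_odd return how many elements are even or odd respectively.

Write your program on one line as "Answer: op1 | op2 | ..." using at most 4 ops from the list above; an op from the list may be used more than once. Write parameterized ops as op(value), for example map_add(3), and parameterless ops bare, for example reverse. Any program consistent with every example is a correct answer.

filter_even | map_neg | sort_asc | sum

Check, running the answer program on each example:
  [-37, 30, -41, 49, 48, -37, -47] -> [30, 48] -> [-30, -48] -> [-48, -30] -> -78
  [5, 9, -48, 11] -> [-48] -> [48] -> [48] -> 48
  [5, 19, 17, -34] -> [-34] -> [34] -> [34] -> 34
  [-40, -24, -11, 21, -13, 48, 13, 23] -> [-40, -24, 48] -> [40, 24, -48] -> [-48, 24, 40] -> 16
  [6, -25, -37, -26, 43] -> [6, -26] -> [-6, 26] -> [-6, 26] -> 20
  [-19, 22, -17, -30, 6, -37, 11, -42, 38] -> [22, -30, 6, -42, 38] -> [-22, 30, -6, 42, -38] -> [-38, -22, -6, 30, 42] -> 6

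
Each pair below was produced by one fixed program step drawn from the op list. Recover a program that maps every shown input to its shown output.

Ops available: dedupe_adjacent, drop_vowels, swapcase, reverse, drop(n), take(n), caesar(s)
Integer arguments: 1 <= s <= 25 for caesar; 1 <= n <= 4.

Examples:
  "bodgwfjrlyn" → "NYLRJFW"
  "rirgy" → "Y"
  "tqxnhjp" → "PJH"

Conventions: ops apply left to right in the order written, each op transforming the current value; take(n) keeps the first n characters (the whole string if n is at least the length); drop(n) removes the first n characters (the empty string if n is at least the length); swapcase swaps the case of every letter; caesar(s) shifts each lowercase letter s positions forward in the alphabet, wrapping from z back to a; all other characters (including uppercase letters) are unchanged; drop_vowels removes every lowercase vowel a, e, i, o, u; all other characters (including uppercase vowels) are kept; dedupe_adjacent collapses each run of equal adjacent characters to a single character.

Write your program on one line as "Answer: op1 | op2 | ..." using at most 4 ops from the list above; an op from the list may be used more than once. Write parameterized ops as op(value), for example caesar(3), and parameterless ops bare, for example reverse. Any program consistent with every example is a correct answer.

drop(4) | swapcase | reverse

Check, running the answer program on each example:
  "bodgwfjrlyn" -> "wfjrlyn" -> "WFJRLYN" -> "NYLRJFW"
  "rirgy" -> "y" -> "Y" -> "Y"
  "tqxnhjp" -> "hjp" -> "HJP" -> "PJH"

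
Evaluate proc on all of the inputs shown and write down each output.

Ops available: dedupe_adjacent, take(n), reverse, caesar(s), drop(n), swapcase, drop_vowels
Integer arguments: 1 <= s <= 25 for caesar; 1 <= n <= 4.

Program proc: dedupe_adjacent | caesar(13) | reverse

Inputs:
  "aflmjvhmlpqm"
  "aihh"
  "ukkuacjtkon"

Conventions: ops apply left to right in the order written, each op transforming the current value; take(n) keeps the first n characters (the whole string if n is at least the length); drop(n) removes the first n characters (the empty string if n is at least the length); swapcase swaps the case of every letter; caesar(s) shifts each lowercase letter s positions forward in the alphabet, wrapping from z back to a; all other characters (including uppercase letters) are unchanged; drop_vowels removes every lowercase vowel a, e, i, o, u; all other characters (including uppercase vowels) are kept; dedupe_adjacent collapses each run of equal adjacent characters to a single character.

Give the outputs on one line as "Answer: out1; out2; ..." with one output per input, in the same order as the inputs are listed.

Execution, op by op:
  "aflmjvhmlpqm" -> "aflmjvhmlpqm" -> "nsyzwiuzycdz" -> "zdcyzuiwzysn"
  "aihh" -> "aih" -> "nvu" -> "uvn"
  "ukkuacjtkon" -> "ukuacjtkon" -> "hxhnpwgxba" -> "abxgwpnhxh"

"zdcyzuiwzysn"; "uvn"; "abxgwpnhxh"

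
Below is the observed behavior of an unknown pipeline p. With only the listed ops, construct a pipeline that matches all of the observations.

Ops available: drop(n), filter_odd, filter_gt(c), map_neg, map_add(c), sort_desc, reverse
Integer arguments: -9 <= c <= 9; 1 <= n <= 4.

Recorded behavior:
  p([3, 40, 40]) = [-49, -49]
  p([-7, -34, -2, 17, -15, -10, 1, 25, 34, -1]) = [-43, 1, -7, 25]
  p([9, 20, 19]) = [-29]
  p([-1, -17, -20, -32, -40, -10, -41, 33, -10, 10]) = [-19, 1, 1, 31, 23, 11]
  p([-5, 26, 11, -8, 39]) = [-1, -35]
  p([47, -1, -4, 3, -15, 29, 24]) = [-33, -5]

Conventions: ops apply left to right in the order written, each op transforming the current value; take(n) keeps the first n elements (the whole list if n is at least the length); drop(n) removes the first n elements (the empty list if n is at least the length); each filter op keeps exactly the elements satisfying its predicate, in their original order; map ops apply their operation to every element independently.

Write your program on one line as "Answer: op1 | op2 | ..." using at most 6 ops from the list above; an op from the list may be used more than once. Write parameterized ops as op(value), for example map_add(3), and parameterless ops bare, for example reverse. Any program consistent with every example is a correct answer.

map_neg | reverse | map_neg | map_add(9) | map_neg | filter_odd

Check, running the answer program on each example:
  [3, 40, 40] -> [-3, -40, -40] -> [-40, -40, -3] -> [40, 40, 3] -> [49, 49, 12] -> [-49, -49, -12] -> [-49, -49]
  [-7, -34, -2, 17, -15, -10, 1, 25, 34, -1] -> [7, 34, 2, -17, 15, 10, -1, -25, -34, 1] -> [1, -34, -25, -1, 10, 15, -17, 2, 34, 7] -> [-1, 34, 25, 1, -10, -15, 17, -2, -34, -7] -> [8, 43, 34, 10, -1, -6, 26, 7, -25, 2] -> [-8, -43, -34, -10, 1, 6, -26, -7, 25, -2] -> [-43, 1, -7, 25]
  [9, 20, 19] -> [-9, -20, -19] -> [-19, -20, -9] -> [19, 20, 9] -> [28, 29, 18] -> [-28, -29, -18] -> [-29]
  [-1, -17, -20, -32, -40, -10, -41, 33, -10, 10] -> [1, 17, 20, 32, 40, 10, 41, -33, 10, -10] -> [-10, 10, -33, 41, 10, 40, 32, 20, 17, 1] -> [10, -10, 33, -41, -10, -40, -32, -20, -17, -1] -> [19, -1, 42, -32, -1, -31, -23, -11, -8, 8] -> [-19, 1, -42, 32, 1, 31, 23, 11, 8, -8] -> [-19, 1, 1, 31, 23, 11]
  [-5, 26, 11, -8, 39] -> [5, -26, -11, 8, -39] -> [-39, 8, -11, -26, 5] -> [39, -8, 11, 26, -5] -> [48, 1, 20, 35, 4] -> [-48, -1, -20, -35, -4] -> [-1, -35]
  [47, -1, -4, 3, -15, 29, 24] -> [-47, 1, 4, -3, 15, -29, -24] -> [-24, -29, 15, -3, 4, 1, -47] -> [24, 29, -15, 3, -4, -1, 47] -> [33, 38, -6, 12, 5, 8, 56] -> [-33, -38, 6, -12, -5, -8, -56] -> [-33, -5]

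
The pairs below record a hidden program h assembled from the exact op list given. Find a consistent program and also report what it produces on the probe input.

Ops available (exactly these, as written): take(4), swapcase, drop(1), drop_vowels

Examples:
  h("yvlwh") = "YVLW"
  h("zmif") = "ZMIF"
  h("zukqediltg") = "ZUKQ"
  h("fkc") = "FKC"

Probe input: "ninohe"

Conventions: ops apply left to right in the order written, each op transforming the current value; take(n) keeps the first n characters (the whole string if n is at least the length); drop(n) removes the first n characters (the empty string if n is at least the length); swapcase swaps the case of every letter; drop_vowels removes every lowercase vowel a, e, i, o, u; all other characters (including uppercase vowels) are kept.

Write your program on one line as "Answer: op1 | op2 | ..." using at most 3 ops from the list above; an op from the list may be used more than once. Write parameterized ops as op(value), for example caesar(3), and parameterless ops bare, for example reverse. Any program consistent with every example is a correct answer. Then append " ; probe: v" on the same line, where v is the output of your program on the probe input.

swapcase | take(4) ; probe: "NINO"

Check, running the answer program on each example:
  "yvlwh" -> "YVLWH" -> "YVLW"
  "zmif" -> "ZMIF" -> "ZMIF"
  "zukqediltg" -> "ZUKQEDILTG" -> "ZUKQ"
  "fkc" -> "FKC" -> "FKC"
  probe: "ninohe" -> "NINOHE" -> "NINO"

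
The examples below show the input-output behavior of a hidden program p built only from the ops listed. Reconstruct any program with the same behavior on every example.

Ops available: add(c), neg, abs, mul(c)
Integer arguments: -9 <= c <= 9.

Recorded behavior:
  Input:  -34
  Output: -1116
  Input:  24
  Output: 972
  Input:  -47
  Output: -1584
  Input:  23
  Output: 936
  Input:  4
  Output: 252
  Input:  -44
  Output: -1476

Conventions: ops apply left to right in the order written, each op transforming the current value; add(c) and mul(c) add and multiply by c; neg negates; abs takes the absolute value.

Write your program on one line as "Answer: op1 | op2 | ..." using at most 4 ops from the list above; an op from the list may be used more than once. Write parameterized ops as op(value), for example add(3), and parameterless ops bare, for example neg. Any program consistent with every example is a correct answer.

add(3) | mul(-4) | mul(-9)

Check, running the answer program on each example:
  -34 -> -31 -> 124 -> -1116
  24 -> 27 -> -108 -> 972
  -47 -> -44 -> 176 -> -1584
  23 -> 26 -> -104 -> 936
  4 -> 7 -> -28 -> 252
  -44 -> -41 -> 164 -> -1476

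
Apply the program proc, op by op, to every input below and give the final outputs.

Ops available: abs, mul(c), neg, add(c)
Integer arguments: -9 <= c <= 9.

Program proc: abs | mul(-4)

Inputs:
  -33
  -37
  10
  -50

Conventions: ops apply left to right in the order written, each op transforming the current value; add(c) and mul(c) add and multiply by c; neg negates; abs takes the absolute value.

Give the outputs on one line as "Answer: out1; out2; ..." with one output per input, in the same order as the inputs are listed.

Execution, op by op:
  -33 -> 33 -> -132
  -37 -> 37 -> -148
  10 -> 10 -> -40
  -50 -> 50 -> -200

-132; -148; -40; -200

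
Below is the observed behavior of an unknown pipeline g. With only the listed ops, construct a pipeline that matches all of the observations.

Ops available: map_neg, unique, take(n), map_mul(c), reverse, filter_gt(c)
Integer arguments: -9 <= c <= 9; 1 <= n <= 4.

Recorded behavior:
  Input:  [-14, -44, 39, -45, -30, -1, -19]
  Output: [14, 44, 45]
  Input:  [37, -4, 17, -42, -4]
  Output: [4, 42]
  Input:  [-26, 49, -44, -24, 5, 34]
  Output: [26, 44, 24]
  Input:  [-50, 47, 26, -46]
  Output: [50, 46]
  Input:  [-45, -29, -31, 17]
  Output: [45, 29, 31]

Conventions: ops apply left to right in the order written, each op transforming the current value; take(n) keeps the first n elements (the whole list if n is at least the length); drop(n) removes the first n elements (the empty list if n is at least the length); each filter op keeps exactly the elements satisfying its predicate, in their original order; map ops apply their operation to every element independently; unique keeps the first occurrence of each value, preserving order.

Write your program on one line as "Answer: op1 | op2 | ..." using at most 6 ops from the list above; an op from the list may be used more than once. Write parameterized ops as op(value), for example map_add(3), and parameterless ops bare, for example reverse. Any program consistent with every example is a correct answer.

take(4) | map_neg | reverse | filter_gt(-2) | reverse

Check, running the answer program on each example:
  [-14, -44, 39, -45, -30, -1, -19] -> [-14, -44, 39, -45] -> [14, 44, -39, 45] -> [45, -39, 44, 14] -> [45, 44, 14] -> [14, 44, 45]
  [37, -4, 17, -42, -4] -> [37, -4, 17, -42] -> [-37, 4, -17, 42] -> [42, -17, 4, -37] -> [42, 4] -> [4, 42]
  [-26, 49, -44, -24, 5, 34] -> [-26, 49, -44, -24] -> [26, -49, 44, 24] -> [24, 44, -49, 26] -> [24, 44, 26] -> [26, 44, 24]
  [-50, 47, 26, -46] -> [-50, 47, 26, -46] -> [50, -47, -26, 46] -> [46, -26, -47, 50] -> [46, 50] -> [50, 46]
  [-45, -29, -31, 17] -> [-45, -29, -31, 17] -> [45, 29, 31, -17] -> [-17, 31, 29, 45] -> [31, 29, 45] -> [45, 29, 31]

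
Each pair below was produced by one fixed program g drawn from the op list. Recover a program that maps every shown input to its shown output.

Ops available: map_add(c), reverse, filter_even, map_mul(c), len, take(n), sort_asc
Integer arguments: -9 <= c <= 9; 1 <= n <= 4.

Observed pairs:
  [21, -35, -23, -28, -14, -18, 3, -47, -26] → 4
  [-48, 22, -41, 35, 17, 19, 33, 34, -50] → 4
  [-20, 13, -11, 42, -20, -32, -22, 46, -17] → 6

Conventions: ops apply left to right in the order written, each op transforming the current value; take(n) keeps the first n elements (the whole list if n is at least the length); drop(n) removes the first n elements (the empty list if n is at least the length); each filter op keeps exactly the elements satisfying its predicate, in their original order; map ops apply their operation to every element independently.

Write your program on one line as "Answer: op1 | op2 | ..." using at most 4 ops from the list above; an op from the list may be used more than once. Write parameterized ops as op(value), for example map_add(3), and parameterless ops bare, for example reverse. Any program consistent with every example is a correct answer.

map_mul(-7) | sort_asc | filter_even | len

Check, running the answer program on each example:
  [21, -35, -23, -28, -14, -18, 3, -47, -26] -> [-147, 245, 161, 196, 98, 126, -21, 329, 182] -> [-147, -21, 98, 126, 161, 182, 196, 245, 329] -> [98, 126, 182, 196] -> 4
  [-48, 22, -41, 35, 17, 19, 33, 34, -50] -> [336, -154, 287, -245, -119, -133, -231, -238, 350] -> [-245, -238, -231, -154, -133, -119, 287, 336, 350] -> [-238, -154, 336, 350] -> 4
  [-20, 13, -11, 42, -20, -32, -22, 46, -17] -> [140, -91, 77, -294, 140, 224, 154, -322, 119] -> [-322, -294, -91, 77, 119, 140, 140, 154, 224] -> [-322, -294, 140, 140, 154, 224] -> 6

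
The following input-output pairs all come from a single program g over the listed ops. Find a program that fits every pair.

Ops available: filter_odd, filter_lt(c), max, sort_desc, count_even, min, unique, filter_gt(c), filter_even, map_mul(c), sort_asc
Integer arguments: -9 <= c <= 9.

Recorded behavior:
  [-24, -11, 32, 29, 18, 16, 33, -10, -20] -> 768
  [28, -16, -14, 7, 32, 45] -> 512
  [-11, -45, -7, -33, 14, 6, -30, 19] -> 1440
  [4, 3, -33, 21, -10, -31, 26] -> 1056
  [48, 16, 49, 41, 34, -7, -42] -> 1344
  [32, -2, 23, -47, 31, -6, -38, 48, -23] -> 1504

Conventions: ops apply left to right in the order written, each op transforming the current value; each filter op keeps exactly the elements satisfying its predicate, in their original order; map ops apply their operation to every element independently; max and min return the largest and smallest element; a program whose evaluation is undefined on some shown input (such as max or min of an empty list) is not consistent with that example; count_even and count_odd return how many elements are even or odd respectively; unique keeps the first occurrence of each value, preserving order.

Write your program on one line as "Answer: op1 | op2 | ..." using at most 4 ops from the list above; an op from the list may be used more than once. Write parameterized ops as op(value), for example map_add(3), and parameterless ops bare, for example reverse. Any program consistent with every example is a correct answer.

map_mul(-8) | map_mul(4) | sort_asc | max

Check, running the answer program on each example:
  [-24, -11, 32, 29, 18, 16, 33, -10, -20] -> [192, 88, -256, -232, -144, -128, -264, 80, 160] -> [768, 352, -1024, -928, -576, -512, -1056, 320, 640] -> [-1056, -1024, -928, -576, -512, 320, 352, 640, 768] -> 768
  [28, -16, -14, 7, 32, 45] -> [-224, 128, 112, -56, -256, -360] -> [-896, 512, 448, -224, -1024, -1440] -> [-1440, -1024, -896, -224, 448, 512] -> 512
  [-11, -45, -7, -33, 14, 6, -30, 19] -> [88, 360, 56, 264, -112, -48, 240, -152] -> [352, 1440, 224, 1056, -448, -192, 960, -608] -> [-608, -448, -192, 224, 352, 960, 1056, 1440] -> 1440
  [4, 3, -33, 21, -10, -31, 26] -> [-32, -24, 264, -168, 80, 248, -208] -> [-128, -96, 1056, -672, 320, 992, -832] -> [-832, -672, -128, -96, 320, 992, 1056] -> 1056
  [48, 16, 49, 41, 34, -7, -42] -> [-384, -128, -392, -328, -272, 56, 336] -> [-1536, -512, -1568, -1312, -1088, 224, 1344] -> [-1568, -1536, -1312, -1088, -512, 224, 1344] -> 1344
  [32, -2, 23, -47, 31, -6, -38, 48, -23] -> [-256, 16, -184, 376, -248, 48, 304, -384, 184] -> [-1024, 64, -736, 1504, -992, 192, 1216, -1536, 736] -> [-1536, -1024, -992, -736, 64, 192, 736, 1216, 1504] -> 1504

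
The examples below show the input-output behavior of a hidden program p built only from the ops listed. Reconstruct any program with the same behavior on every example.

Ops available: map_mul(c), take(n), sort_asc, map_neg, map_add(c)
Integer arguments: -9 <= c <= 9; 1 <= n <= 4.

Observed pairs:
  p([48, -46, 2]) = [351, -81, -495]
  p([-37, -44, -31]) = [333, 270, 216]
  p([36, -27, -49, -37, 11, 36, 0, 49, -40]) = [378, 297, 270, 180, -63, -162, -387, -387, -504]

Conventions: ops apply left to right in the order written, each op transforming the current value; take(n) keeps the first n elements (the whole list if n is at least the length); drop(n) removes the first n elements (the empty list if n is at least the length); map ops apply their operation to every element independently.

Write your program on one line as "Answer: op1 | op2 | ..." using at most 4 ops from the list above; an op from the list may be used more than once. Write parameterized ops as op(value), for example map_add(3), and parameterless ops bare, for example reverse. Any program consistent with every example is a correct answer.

map_add(7) | sort_asc | map_mul(-9)

Check, running the answer program on each example:
  [48, -46, 2] -> [55, -39, 9] -> [-39, 9, 55] -> [351, -81, -495]
  [-37, -44, -31] -> [-30, -37, -24] -> [-37, -30, -24] -> [333, 270, 216]
  [36, -27, -49, -37, 11, 36, 0, 49, -40] -> [43, -20, -42, -30, 18, 43, 7, 56, -33] -> [-42, -33, -30, -20, 7, 18, 43, 43, 56] -> [378, 297, 270, 180, -63, -162, -387, -387, -504]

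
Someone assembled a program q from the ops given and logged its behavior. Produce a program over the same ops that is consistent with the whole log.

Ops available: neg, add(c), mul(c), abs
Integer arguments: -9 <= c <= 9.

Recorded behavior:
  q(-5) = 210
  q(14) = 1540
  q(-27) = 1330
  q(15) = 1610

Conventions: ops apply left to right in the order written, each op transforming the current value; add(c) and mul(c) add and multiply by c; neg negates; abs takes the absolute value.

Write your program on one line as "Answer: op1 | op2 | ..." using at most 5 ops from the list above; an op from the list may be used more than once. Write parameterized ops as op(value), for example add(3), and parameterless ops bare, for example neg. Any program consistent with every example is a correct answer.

add(8) | mul(2) | mul(-5) | abs | mul(7)

Check, running the answer program on each example:
  -5 -> 3 -> 6 -> -30 -> 30 -> 210
  14 -> 22 -> 44 -> -220 -> 220 -> 1540
  -27 -> -19 -> -38 -> 190 -> 190 -> 1330
  15 -> 23 -> 46 -> -230 -> 230 -> 1610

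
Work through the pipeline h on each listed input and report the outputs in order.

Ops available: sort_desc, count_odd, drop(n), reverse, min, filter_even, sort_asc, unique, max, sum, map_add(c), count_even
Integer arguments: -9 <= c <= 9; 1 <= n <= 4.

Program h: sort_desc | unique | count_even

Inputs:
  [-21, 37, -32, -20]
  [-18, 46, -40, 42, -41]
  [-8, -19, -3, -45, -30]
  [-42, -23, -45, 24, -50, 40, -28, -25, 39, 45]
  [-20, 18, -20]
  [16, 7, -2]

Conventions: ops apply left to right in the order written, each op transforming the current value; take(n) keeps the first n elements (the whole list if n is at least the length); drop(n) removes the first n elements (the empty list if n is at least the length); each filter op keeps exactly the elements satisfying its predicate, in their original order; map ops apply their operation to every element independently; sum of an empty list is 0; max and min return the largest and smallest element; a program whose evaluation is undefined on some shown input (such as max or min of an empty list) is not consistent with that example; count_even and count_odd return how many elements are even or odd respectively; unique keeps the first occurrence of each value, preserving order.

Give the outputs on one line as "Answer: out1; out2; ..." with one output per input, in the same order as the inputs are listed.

Execution, op by op:
  [-21, 37, -32, -20] -> [37, -20, -21, -32] -> [37, -20, -21, -32] -> 2
  [-18, 46, -40, 42, -41] -> [46, 42, -18, -40, -41] -> [46, 42, -18, -40, -41] -> 4
  [-8, -19, -3, -45, -30] -> [-3, -8, -19, -30, -45] -> [-3, -8, -19, -30, -45] -> 2
  [-42, -23, -45, 24, -50, 40, -28, -25, 39, 45] -> [45, 40, 39, 24, -23, -25, -28, -42, -45, -50] -> [45, 40, 39, 24, -23, -25, -28, -42, -45, -50] -> 5
  [-20, 18, -20] -> [18, -20, -20] -> [18, -20] -> 2
  [16, 7, -2] -> [16, 7, -2] -> [16, 7, -2] -> 2

2; 4; 2; 5; 2; 2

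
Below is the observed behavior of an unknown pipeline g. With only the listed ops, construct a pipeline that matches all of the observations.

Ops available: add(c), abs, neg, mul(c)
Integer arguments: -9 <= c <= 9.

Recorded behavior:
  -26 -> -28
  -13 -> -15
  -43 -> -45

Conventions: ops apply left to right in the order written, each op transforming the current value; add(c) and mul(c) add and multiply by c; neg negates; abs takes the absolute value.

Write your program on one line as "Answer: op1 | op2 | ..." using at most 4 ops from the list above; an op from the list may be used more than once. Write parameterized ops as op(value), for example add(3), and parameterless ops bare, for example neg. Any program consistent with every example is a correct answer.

neg | add(2) | neg

Check, running the answer program on each example:
  -26 -> 26 -> 28 -> -28
  -13 -> 13 -> 15 -> -15
  -43 -> 43 -> 45 -> -45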